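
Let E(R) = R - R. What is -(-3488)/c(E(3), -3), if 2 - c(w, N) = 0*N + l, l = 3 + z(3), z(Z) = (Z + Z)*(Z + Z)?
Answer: -3488/37 ≈ -94.270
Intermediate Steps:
z(Z) = 4*Z² (z(Z) = (2*Z)*(2*Z) = 4*Z²)
E(R) = 0
l = 39 (l = 3 + 4*3² = 3 + 4*9 = 3 + 36 = 39)
c(w, N) = -37 (c(w, N) = 2 - (0*N + 39) = 2 - (0 + 39) = 2 - 1*39 = 2 - 39 = -37)
-(-3488)/c(E(3), -3) = -(-3488)/(-37) = -(-3488)*(-1)/37 = -436*8/37 = -3488/37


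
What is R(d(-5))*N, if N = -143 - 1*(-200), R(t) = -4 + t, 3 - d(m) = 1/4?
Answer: -285/4 ≈ -71.250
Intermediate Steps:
d(m) = 11/4 (d(m) = 3 - 1/4 = 3 - 1*¼ = 3 - ¼ = 11/4)
N = 57 (N = -143 + 200 = 57)
R(d(-5))*N = (-4 + 11/4)*57 = -5/4*57 = -285/4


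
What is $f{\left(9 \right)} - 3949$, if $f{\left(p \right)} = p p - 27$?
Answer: $-3895$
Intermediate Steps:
$f{\left(p \right)} = -27 + p^{2}$ ($f{\left(p \right)} = p^{2} - 27 = -27 + p^{2}$)
$f{\left(9 \right)} - 3949 = \left(-27 + 9^{2}\right) - 3949 = \left(-27 + 81\right) - 3949 = 54 - 3949 = -3895$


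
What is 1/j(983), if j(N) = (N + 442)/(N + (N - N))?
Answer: 983/1425 ≈ 0.68982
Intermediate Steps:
j(N) = (442 + N)/N (j(N) = (442 + N)/(N + 0) = (442 + N)/N)
1/j(983) = 1/((442 + 983)/983) = 1/((1/983)*1425) = 1/(1425/983) = 983/1425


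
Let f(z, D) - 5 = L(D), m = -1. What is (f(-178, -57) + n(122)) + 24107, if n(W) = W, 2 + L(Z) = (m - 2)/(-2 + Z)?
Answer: 1429691/59 ≈ 24232.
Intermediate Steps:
L(Z) = -2 - 3/(-2 + Z) (L(Z) = -2 + (-1 - 2)/(-2 + Z) = -2 - 3/(-2 + Z))
f(z, D) = 5 + (1 - 2*D)/(-2 + D)
(f(-178, -57) + n(122)) + 24107 = (3*(-3 - 57)/(-2 - 57) + 122) + 24107 = (3*(-60)/(-59) + 122) + 24107 = (3*(-1/59)*(-60) + 122) + 24107 = (180/59 + 122) + 24107 = 7378/59 + 24107 = 1429691/59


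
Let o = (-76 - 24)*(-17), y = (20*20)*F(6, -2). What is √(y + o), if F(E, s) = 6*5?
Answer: 10*√137 ≈ 117.05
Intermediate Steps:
F(E, s) = 30
y = 12000 (y = (20*20)*30 = 400*30 = 12000)
o = 1700 (o = -100*(-17) = 1700)
√(y + o) = √(12000 + 1700) = √13700 = 10*√137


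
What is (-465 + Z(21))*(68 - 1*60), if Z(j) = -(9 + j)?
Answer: -3960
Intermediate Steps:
Z(j) = -9 - j
(-465 + Z(21))*(68 - 1*60) = (-465 + (-9 - 1*21))*(68 - 1*60) = (-465 + (-9 - 21))*(68 - 60) = (-465 - 30)*8 = -495*8 = -3960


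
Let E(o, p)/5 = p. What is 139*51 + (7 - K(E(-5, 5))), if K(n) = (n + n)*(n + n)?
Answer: 4596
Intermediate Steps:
E(o, p) = 5*p
K(n) = 4*n**2 (K(n) = (2*n)*(2*n) = 4*n**2)
139*51 + (7 - K(E(-5, 5))) = 139*51 + (7 - 4*(5*5)**2) = 7089 + (7 - 4*25**2) = 7089 + (7 - 4*625) = 7089 + (7 - 1*2500) = 7089 + (7 - 2500) = 7089 - 2493 = 4596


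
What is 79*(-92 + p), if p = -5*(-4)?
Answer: -5688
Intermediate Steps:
p = 20
79*(-92 + p) = 79*(-92 + 20) = 79*(-72) = -5688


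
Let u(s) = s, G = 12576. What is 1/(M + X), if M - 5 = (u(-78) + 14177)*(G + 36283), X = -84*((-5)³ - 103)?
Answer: 1/688882198 ≈ 1.4516e-9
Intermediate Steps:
X = 19152 (X = -84*(-125 - 103) = -84*(-228) = 19152)
M = 688863046 (M = 5 + (-78 + 14177)*(12576 + 36283) = 5 + 14099*48859 = 5 + 688863041 = 688863046)
1/(M + X) = 1/(688863046 + 19152) = 1/688882198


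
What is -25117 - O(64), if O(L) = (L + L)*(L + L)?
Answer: -41501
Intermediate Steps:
O(L) = 4*L² (O(L) = (2*L)*(2*L) = 4*L²)
-25117 - O(64) = -25117 - 4*64² = -25117 - 4*4096 = -25117 - 1*16384 = -25117 - 16384 = -41501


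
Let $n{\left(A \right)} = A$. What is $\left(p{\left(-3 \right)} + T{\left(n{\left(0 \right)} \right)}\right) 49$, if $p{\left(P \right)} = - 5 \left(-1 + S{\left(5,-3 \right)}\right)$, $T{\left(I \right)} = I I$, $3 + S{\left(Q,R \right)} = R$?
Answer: $1715$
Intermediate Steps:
$S{\left(Q,R \right)} = -3 + R$
$T{\left(I \right)} = I^{2}$
$p{\left(P \right)} = 35$ ($p{\left(P \right)} = - 5 \left(-1 - 6\right) = \left(-5\right) \left(-7\right) = 35$)
$\left(p{\left(-3 \right)} + T{\left(n{\left(0 \right)} \right)}\right) 49 = \left(35 + 0^{2}\right) 49 = \left(35 + 0\right) 49 = 35 \cdot 49 = 1715$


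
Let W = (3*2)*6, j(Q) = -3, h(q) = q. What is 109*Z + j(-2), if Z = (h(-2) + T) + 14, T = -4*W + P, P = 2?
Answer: -14173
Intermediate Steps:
W = 36 (W = 6*6 = 36)
T = -142 (T = -4*36 + 2 = -144 + 2 = -142)
Z = -130 (Z = (-2 - 142) + 14 = -144 + 14 = -130)
109*Z + j(-2) = 109*(-130) - 3 = -14170 - 3 = -14173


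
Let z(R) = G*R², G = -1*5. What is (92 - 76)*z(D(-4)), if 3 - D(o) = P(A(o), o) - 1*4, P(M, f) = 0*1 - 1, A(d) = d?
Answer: -5120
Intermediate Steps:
G = -5
P(M, f) = -1 (P(M, f) = 0 - 1 = -1)
D(o) = 8 (D(o) = 3 - (-1 - 1*4) = 3 - (-1 - 4) = 3 - 1*(-5) = 3 + 5 = 8)
z(R) = -5*R²
(92 - 76)*z(D(-4)) = (92 - 76)*(-5*8²) = 16*(-5*64) = 16*(-320) = -5120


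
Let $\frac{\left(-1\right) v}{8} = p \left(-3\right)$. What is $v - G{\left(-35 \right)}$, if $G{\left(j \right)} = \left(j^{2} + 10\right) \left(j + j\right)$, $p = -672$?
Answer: $70322$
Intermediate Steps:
$v = -16128$ ($v = - 8 \left(\left(-672\right) \left(-3\right)\right) = \left(-8\right) 2016 = -16128$)
$G{\left(j \right)} = 2 j \left(10 + j^{2}\right)$ ($G{\left(j \right)} = \left(10 + j^{2}\right) 2 j = 2 j \left(10 + j^{2}\right)$)
$v - G{\left(-35 \right)} = -16128 - 2 \left(-35\right) \left(10 + \left(-35\right)^{2}\right) = -16128 - 2 \left(-35\right) \left(10 + 1225\right) = -16128 - 2 \left(-35\right) 1235 = -16128 - -86450 = -16128 + 86450 = 70322$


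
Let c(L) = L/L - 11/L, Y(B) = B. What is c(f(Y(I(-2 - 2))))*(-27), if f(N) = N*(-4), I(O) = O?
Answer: -135/16 ≈ -8.4375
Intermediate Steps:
f(N) = -4*N
c(L) = 1 - 11/L
c(f(Y(I(-2 - 2))))*(-27) = ((-11 - 4*(-2 - 2))/((-4*(-2 - 2))))*(-27) = ((-11 - 4*(-4))/((-4*(-4))))*(-27) = ((-11 + 16)/16)*(-27) = ((1/16)*5)*(-27) = (5/16)*(-27) = -135/16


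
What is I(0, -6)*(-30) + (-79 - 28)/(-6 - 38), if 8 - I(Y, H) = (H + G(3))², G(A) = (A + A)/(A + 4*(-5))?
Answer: 12375563/12716 ≈ 973.23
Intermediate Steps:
G(A) = 2*A/(-20 + A) (G(A) = (2*A)/(A - 20) = (2*A)/(-20 + A) = 2*A/(-20 + A))
I(Y, H) = 8 - (-6/17 + H)² (I(Y, H) = 8 - (H + 2*3/(-20 + 3))² = 8 - (H + 2*3/(-17))² = 8 - (H + 2*3*(-1/17))² = 8 - (H - 6/17)² = 8 - (-6/17 + H)²)
I(0, -6)*(-30) + (-79 - 28)/(-6 - 38) = (8 - (-6 + 17*(-6))²/289)*(-30) + (-79 - 28)/(-6 - 38) = (8 - (-6 - 102)²/289)*(-30) - 107/(-44) = (8 - 1/289*(-108)²)*(-30) - 107*(-1/44) = (8 - 1/289*11664)*(-30) + 107/44 = (8 - 11664/289)*(-30) + 107/44 = -9352/289*(-30) + 107/44 = 280560/289 + 107/44 = 12375563/12716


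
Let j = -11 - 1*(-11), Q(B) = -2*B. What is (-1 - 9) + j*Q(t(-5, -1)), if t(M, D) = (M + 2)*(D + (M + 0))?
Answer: -10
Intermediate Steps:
t(M, D) = (2 + M)*(D + M)
j = 0 (j = -11 + 11 = 0)
(-1 - 9) + j*Q(t(-5, -1)) = (-1 - 9) + 0*(-2*((-5)² + 2*(-1) + 2*(-5) - 1*(-5))) = -10 + 0*(-2*(25 - 2 - 10 + 5)) = -10 + 0*(-2*18) = -10 + 0*(-36) = -10 + 0 = -10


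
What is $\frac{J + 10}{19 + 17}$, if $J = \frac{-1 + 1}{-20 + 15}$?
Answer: $\frac{5}{18} \approx 0.27778$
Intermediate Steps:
$J = 0$ ($J = \frac{0}{-5} = 0 \left(- \frac{1}{5}\right) = 0$)
$\frac{J + 10}{19 + 17} = \frac{0 + 10}{19 + 17} = \frac{1}{36} \cdot 10 = \frac{5}{18}$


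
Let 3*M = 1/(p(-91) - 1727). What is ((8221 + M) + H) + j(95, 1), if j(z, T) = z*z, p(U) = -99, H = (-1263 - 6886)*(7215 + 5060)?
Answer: -547864251463/5478 ≈ -1.0001e+8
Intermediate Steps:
H = -100028975 (H = -8149*12275 = -100028975)
j(z, T) = z**2
M = -1/5478 (M = 1/(3*(-99 - 1727)) = (1/3)/(-1826) = (1/3)*(-1/1826) = -1/5478 ≈ -0.00018255)
((8221 + M) + H) + j(95, 1) = ((8221 - 1/5478) - 100028975) + 95**2 = (45034637/5478 - 100028975) + 9025 = -547913690413/5478 + 9025 = -547864251463/5478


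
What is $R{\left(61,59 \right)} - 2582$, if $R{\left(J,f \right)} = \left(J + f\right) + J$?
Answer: $-2401$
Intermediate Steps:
$R{\left(J,f \right)} = f + 2 J$
$R{\left(61,59 \right)} - 2582 = \left(59 + 2 \cdot 61\right) - 2582 = \left(59 + 122\right) - 2582 = 181 - 2582 = -2401$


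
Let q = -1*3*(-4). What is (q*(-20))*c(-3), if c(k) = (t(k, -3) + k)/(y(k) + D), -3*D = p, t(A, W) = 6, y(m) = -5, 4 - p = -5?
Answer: 90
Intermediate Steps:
p = 9 (p = 4 - 1*(-5) = 4 + 5 = 9)
q = 12 (q = -3*(-4) = 12)
D = -3 (D = -1/3*9 = -3)
c(k) = -3/4 - k/8 (c(k) = (6 + k)/(-5 - 3) = (6 + k)/(-8) = (6 + k)*(-1/8) = -3/4 - k/8)
(q*(-20))*c(-3) = (12*(-20))*(-3/4 - 1/8*(-3)) = -240*(-3/4 + 3/8) = -240*(-3/8) = 90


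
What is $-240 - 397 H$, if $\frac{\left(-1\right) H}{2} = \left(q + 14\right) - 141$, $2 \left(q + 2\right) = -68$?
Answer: $-129662$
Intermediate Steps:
$q = -36$ ($q = -2 + \frac{1}{2} \left(-68\right) = -2 - 34 = -36$)
$H = 326$ ($H = - 2 \left(\left(-36 + 14\right) - 141\right) = - 2 \left(-22 - 141\right) = \left(-2\right) \left(-163\right) = 326$)
$-240 - 397 H = -240 - 129422 = -129662$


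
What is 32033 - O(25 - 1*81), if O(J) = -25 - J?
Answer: 32002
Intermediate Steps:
32033 - O(25 - 1*81) = 32033 - (-25 - (25 - 1*81)) = 32033 - (-25 - (25 - 81)) = 32033 - (-25 - 1*(-56)) = 32033 - (-25 + 56) = 32033 - 1*31 = 32033 - 31 = 32002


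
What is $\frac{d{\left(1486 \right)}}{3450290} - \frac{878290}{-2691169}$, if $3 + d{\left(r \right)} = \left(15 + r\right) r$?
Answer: $\frac{9032961908727}{9285313489010} \approx 0.97282$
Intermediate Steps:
$d{\left(r \right)} = -3 + r \left(15 + r\right)$ ($d{\left(r \right)} = -3 + \left(15 + r\right) r = -3 + r \left(15 + r\right)$)
$\frac{d{\left(1486 \right)}}{3450290} - \frac{878290}{-2691169} = \frac{-3 + 1486^{2} + 15 \cdot 1486}{3450290} - \frac{878290}{-2691169} = \left(-3 + 2208196 + 22290\right) \frac{1}{3450290} - - \frac{878290}{2691169} = 2230483 \cdot \frac{1}{3450290} + \frac{878290}{2691169} = \frac{2230483}{3450290} + \frac{878290}{2691169} = \frac{9032961908727}{9285313489010}$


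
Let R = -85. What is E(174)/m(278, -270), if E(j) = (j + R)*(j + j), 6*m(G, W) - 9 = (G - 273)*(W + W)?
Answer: -20648/299 ≈ -69.057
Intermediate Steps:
m(G, W) = 3/2 + W*(-273 + G)/3 (m(G, W) = 3/2 + ((G - 273)*(W + W))/6 = 3/2 + ((-273 + G)*(2*W))/6 = 3/2 + (2*W*(-273 + G))/6 = 3/2 + W*(-273 + G)/3)
E(j) = 2*j*(-85 + j) (E(j) = (j - 85)*(j + j) = (-85 + j)*(2*j) = 2*j*(-85 + j))
E(174)/m(278, -270) = (2*174*(-85 + 174))/(3/2 - 91*(-270) + (⅓)*278*(-270)) = (2*174*89)/(3/2 + 24570 - 25020) = 30972/(-897/2) = 30972*(-2/897) = -20648/299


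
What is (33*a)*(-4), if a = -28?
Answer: 3696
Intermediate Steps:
(33*a)*(-4) = (33*(-28))*(-4) = -924*(-4) = 3696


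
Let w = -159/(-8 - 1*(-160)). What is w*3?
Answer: -477/152 ≈ -3.1382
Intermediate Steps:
w = -159/152 (w = -159/(-8 + 160) = -159/152 ≈ -1.0461)
w*3 = -159/152*3 = -477/152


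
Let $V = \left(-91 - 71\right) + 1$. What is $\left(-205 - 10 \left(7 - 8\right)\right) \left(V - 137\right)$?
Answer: $58110$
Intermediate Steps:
$V = -161$ ($V = -162 + 1 = -161$)
$\left(-205 - 10 \left(7 - 8\right)\right) \left(V - 137\right) = \left(-205 - 10 \left(7 - 8\right)\right) \left(-161 - 137\right) = \left(-205 - -10\right) \left(-298\right) = \left(-205 + 10\right) \left(-298\right) = \left(-195\right) \left(-298\right) = 58110$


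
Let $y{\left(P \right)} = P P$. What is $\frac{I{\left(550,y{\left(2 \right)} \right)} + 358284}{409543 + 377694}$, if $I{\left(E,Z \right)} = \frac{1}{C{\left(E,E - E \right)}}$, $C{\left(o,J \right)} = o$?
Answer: $\frac{197056201}{432980350} \approx 0.45512$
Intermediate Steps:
$y{\left(P \right)} = P^{2}$
$I{\left(E,Z \right)} = \frac{1}{E}$
$\frac{I{\left(550,y{\left(2 \right)} \right)} + 358284}{409543 + 377694} = \frac{\frac{1}{550} + 358284}{409543 + 377694} = \frac{\frac{1}{550} + 358284}{787237} = \frac{197056201}{550} \cdot \frac{1}{787237} = \frac{197056201}{432980350}$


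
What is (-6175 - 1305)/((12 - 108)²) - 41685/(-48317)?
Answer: 2844725/55661184 ≈ 0.051108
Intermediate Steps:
(-6175 - 1305)/((12 - 108)²) - 41685/(-48317) = -7480/((-96)²) - 41685*(-1/48317) = -7480/9216 + 41685/48317 = -7480*1/9216 + 41685/48317 = -935/1152 + 41685/48317 = 2844725/55661184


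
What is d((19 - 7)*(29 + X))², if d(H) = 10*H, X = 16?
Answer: 29160000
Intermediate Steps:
d((19 - 7)*(29 + X))² = (10*((19 - 7)*(29 + 16)))² = (10*(12*45))² = (10*540)² = 5400² = 29160000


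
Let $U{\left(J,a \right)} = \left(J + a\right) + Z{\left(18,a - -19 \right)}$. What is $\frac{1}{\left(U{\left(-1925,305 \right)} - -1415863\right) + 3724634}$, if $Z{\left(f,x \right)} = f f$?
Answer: $\frac{1}{5139201} \approx 1.9458 \cdot 10^{-7}$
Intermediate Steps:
$Z{\left(f,x \right)} = f^{2}$
$U{\left(J,a \right)} = 324 + J + a$ ($U{\left(J,a \right)} = \left(J + a\right) + 18^{2} = \left(J + a\right) + 324 = 324 + J + a$)
$\frac{1}{\left(U{\left(-1925,305 \right)} - -1415863\right) + 3724634} = \frac{1}{\left(\left(324 - 1925 + 305\right) - -1415863\right) + 3724634} = \frac{1}{\left(-1296 + 1415863\right) + 3724634} = \frac{1}{1414567 + 3724634} = \frac{1}{5139201}$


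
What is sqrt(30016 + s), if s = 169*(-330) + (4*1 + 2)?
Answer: 2*I*sqrt(6437) ≈ 160.46*I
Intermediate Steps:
s = -55764 (s = -55770 + (4 + 2) = -55770 + 6 = -55764)
sqrt(30016 + s) = sqrt(30016 - 55764) = sqrt(-25748) = 2*I*sqrt(6437)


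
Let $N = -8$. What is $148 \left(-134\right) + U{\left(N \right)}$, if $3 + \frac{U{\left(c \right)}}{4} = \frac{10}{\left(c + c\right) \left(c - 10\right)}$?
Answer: $- \frac{714379}{36} \approx -19844.0$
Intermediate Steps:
$U{\left(c \right)} = -12 + \frac{20}{c \left(-10 + c\right)}$ ($U{\left(c \right)} = -12 + 4 \frac{10}{\left(c + c\right) \left(c - 10\right)} = -12 + 4 \frac{10}{2 c \left(-10 + c\right)} = -12 + 4 \cdot 10 \frac{1}{2 c \left(-10 + c\right)} = -12 + 4 \frac{5}{c \left(-10 + c\right)} = -12 + \frac{20}{c \left(-10 + c\right)}$)
$148 \left(-134\right) + U{\left(N \right)} = 148 \left(-134\right) + \frac{4 \left(5 - 3 \left(-8\right)^{2} + 30 \left(-8\right)\right)}{\left(-8\right) \left(-10 - 8\right)} = -19832 + 4 \left(- \frac{1}{8}\right) \frac{1}{-18} \left(5 - 192 - 240\right) = -19832 + 4 \left(- \frac{1}{8}\right) \left(- \frac{1}{18}\right) \left(5 - 192 - 240\right) = -19832 + 4 \left(- \frac{1}{8}\right) \left(- \frac{1}{18}\right) \left(-427\right) = -19832 - \frac{427}{36} = - \frac{714379}{36}$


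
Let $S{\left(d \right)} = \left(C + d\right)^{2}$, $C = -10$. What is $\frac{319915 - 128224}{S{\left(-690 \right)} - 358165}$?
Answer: $\frac{63897}{43945} \approx 1.454$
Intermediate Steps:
$S{\left(d \right)} = \left(-10 + d\right)^{2}$
$\frac{319915 - 128224}{S{\left(-690 \right)} - 358165} = \frac{319915 - 128224}{\left(-10 - 690\right)^{2} - 358165} = \frac{191691}{\left(-700\right)^{2} - 358165} = \frac{191691}{490000 - 358165} = \frac{191691}{131835} = 191691 \cdot \frac{1}{131835} = \frac{63897}{43945}$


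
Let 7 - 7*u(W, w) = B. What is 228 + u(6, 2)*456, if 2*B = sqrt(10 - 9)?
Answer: 4560/7 ≈ 651.43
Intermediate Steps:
B = 1/2 (B = sqrt(10 - 9)/2 = sqrt(1)/2 = (1/2)*1 = 1/2 ≈ 0.50000)
u(W, w) = 13/14 (u(W, w) = 1 - 1/7*1/2 = 1 - 1/14 = 13/14)
228 + u(6, 2)*456 = 228 + (13/14)*456 = 228 + 2964/7 = 4560/7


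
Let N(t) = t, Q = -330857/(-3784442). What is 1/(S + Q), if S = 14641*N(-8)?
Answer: -3784442/443263791719 ≈ -8.5377e-6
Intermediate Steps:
Q = 330857/3784442 (Q = -330857*(-1/3784442) = 330857/3784442 ≈ 0.087426)
S = -117128 (S = 14641*(-8) = -117128)
1/(S + Q) = 1/(-117128 + 330857/3784442) = 1/(-443263791719/3784442) = -3784442/443263791719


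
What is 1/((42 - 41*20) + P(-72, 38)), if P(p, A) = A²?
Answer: 1/666 ≈ 0.0015015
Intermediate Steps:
1/((42 - 41*20) + P(-72, 38)) = 1/((42 - 41*20) + 38²) = 1/((42 - 820) + 1444) = 1/(-778 + 1444) = 1/666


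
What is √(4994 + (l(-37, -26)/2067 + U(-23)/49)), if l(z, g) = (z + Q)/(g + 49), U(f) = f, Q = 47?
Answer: √553019493642213/332787 ≈ 70.665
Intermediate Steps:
l(z, g) = (47 + z)/(49 + g) (l(z, g) = (z + 47)/(g + 49) = (47 + z)/(49 + g))
√(4994 + (l(-37, -26)/2067 + U(-23)/49)) = √(4994 + (((47 - 37)/(49 - 26))/2067 - 23/49)) = √(4994 + ((10/23)*(1/2067) - 23*1/49)) = √(4994 + (((1/23)*10)*(1/2067) - 23/49)) = √(4994 + ((10/23)*(1/2067) - 23/49)) = √(4994 + (10/47541 - 23/49)) = √(4994 - 1092953/2329509) = √(11632474993/2329509) = √553019493642213/332787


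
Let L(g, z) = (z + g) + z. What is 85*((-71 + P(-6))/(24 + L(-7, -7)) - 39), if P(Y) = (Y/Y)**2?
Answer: -15895/3 ≈ -5298.3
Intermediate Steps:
L(g, z) = g + 2*z (L(g, z) = (g + z) + z = g + 2*z)
P(Y) = 1 (P(Y) = 1**2 = 1)
85*((-71 + P(-6))/(24 + L(-7, -7)) - 39) = 85*((-71 + 1)/(24 + (-7 + 2*(-7))) - 39) = 85*(-70/(24 + (-7 - 14)) - 39) = 85*(-70/(24 - 21) - 39) = 85*(-70/3 - 39) = 85*(-187/3) = -15895/3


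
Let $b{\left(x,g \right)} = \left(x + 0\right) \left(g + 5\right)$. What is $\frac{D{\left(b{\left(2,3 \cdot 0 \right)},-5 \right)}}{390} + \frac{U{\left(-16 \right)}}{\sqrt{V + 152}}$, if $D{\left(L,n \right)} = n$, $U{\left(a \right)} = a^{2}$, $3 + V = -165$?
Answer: $- \frac{1}{78} - 64 i \approx -0.012821 - 64.0 i$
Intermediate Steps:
$b{\left(x,g \right)} = x \left(5 + g\right)$
$V = -168$ ($V = -3 - 165 = -168$)
$\frac{D{\left(b{\left(2,3 \cdot 0 \right)},-5 \right)}}{390} + \frac{U{\left(-16 \right)}}{\sqrt{V + 152}} = - \frac{5}{390} + \frac{\left(-16\right)^{2}}{\sqrt{-168 + 152}} = \left(-5\right) \frac{1}{390} + \frac{256}{\sqrt{-16}} = - \frac{1}{78} + \frac{256}{4 i} = - \frac{1}{78} + 256 \left(- \frac{i}{4}\right) = - \frac{1}{78} - 64 i$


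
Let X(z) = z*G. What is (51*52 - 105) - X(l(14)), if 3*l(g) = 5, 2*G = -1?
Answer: 15287/6 ≈ 2547.8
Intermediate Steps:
G = -½ (G = (½)*(-1) = -½ ≈ -0.50000)
l(g) = 5/3 (l(g) = (⅓)*5 = 5/3)
X(z) = -z/2 (X(z) = z*(-½) = -z/2)
(51*52 - 105) - X(l(14)) = (51*52 - 105) - (-1)*5/(2*3) = (2652 - 105) - 1*(-⅚) = 2547 + ⅚ = 15287/6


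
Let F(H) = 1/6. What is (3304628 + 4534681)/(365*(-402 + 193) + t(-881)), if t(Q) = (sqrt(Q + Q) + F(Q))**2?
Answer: -792937293966684/7894363769209 - 3386581488*I*sqrt(1762)/7894363769209 ≈ -100.44 - 0.018007*I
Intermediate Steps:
F(H) = 1/6
t(Q) = (1/6 + sqrt(2)*sqrt(Q))**2 (t(Q) = (sqrt(Q + Q) + 1/6)**2 = (sqrt(2*Q) + 1/6)**2 = (sqrt(2)*sqrt(Q) + 1/6)**2 = (1/6 + sqrt(2)*sqrt(Q))**2)
(3304628 + 4534681)/(365*(-402 + 193) + t(-881)) = (3304628 + 4534681)/(365*(-402 + 193) + (1 + 6*sqrt(2)*sqrt(-881))**2/36) = 7839309/(365*(-209) + (1 + 6*sqrt(2)*(I*sqrt(881)))**2/36) = 7839309/(-76285 + (1 + 6*I*sqrt(1762))**2/36)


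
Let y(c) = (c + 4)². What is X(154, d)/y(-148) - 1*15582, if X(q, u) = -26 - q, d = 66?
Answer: -8975237/576 ≈ -15582.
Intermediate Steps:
y(c) = (4 + c)²
X(154, d)/y(-148) - 1*15582 = (-26 - 1*154)/((4 - 148)²) - 1*15582 = (-26 - 154)/((-144)²) - 15582 = -180/20736 - 15582 = -180*1/20736 - 15582 = -5/576 - 15582 = -8975237/576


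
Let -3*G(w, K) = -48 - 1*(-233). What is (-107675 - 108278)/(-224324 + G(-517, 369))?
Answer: 647859/673157 ≈ 0.96242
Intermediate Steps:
G(w, K) = -185/3 (G(w, K) = -(-48 - 1*(-233))/3 = -(-48 + 233)/3 = -1/3*185 = -185/3)
(-107675 - 108278)/(-224324 + G(-517, 369)) = (-107675 - 108278)/(-224324 - 185/3) = -215953/(-673157/3) = -215953*(-3/673157) = 647859/673157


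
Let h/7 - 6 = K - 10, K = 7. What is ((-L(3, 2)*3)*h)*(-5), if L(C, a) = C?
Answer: 945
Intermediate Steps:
h = 21 (h = 42 + 7*(7 - 10) = 42 + 7*(-3) = 42 - 21 = 21)
((-L(3, 2)*3)*h)*(-5) = ((-1*3*3)*21)*(-5) = (-3*3*21)*(-5) = -9*21*(-5) = -189*(-5) = 945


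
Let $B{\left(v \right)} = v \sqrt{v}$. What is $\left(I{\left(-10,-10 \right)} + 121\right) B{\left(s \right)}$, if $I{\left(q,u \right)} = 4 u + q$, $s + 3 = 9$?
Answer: $426 \sqrt{6} \approx 1043.5$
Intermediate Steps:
$s = 6$ ($s = -3 + 9 = 6$)
$B{\left(v \right)} = v^{\frac{3}{2}}$
$I{\left(q,u \right)} = q + 4 u$
$\left(I{\left(-10,-10 \right)} + 121\right) B{\left(s \right)} = \left(\left(-10 + 4 \left(-10\right)\right) + 121\right) 6^{\frac{3}{2}} = \left(\left(-10 - 40\right) + 121\right) 6 \sqrt{6} = \left(-50 + 121\right) 6 \sqrt{6} = 71 \cdot 6 \sqrt{6} = 426 \sqrt{6}$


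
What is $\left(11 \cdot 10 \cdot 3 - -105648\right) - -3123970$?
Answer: $3229948$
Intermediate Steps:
$\left(11 \cdot 10 \cdot 3 - -105648\right) - -3123970 = \left(110 \cdot 3 + 105648\right) + 3123970 = \left(330 + 105648\right) + 3123970 = 105978 + 3123970 = 3229948$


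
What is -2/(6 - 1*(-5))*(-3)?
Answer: 6/11 ≈ 0.54545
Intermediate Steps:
-2/(6 - 1*(-5))*(-3) = -2/(6 + 5)*(-3) = -2/11*(-3) = 6/11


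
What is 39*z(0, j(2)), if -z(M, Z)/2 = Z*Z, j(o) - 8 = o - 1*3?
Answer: -3822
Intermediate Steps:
j(o) = 5 + o (j(o) = 8 + (o - 1*3) = 8 + (o - 3) = 8 + (-3 + o) = 5 + o)
z(M, Z) = -2*Z² (z(M, Z) = -2*Z*Z = -2*Z²)
39*z(0, j(2)) = 39*(-2*(5 + 2)²) = 39*(-2*7²) = 39*(-2*49) = 39*(-98) = -3822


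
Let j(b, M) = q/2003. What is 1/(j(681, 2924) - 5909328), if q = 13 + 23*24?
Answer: -2003/11836383419 ≈ -1.6922e-7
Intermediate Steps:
q = 565 (q = 13 + 552 = 565)
j(b, M) = 565/2003
1/(j(681, 2924) - 5909328) = 1/(565/2003 - 5909328) = 1/(-11836383419/2003) = -2003/11836383419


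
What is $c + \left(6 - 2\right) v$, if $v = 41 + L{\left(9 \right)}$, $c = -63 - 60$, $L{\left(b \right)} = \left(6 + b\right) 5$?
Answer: $341$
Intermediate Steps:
$L{\left(b \right)} = 30 + 5 b$
$c = -123$
$v = 116$ ($v = 41 + \left(30 + 5 \cdot 9\right) = 41 + \left(30 + 45\right) = 41 + 75 = 116$)
$c + \left(6 - 2\right) v = -123 + \left(6 - 2\right) 116 = -123 + 4 \cdot 116 = -123 + 464 = 341$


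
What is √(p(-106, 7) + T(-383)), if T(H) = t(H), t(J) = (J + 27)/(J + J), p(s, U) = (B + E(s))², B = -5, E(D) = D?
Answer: 11*√14937383/383 ≈ 111.00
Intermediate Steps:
p(s, U) = (-5 + s)²
t(J) = (27 + J)/(2*J) (t(J) = (27 + J)/((2*J)) = (27 + J)*(1/(2*J)) = (27 + J)/(2*J))
T(H) = (27 + H)/(2*H)
√(p(-106, 7) + T(-383)) = √((-5 - 106)² + (½)*(27 - 383)/(-383)) = √((-111)² + (½)*(-1/383)*(-356)) = √(12321 + 178/383) = √(4719121/383) = 11*√14937383/383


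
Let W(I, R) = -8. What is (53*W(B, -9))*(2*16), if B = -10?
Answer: -13568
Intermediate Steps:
(53*W(B, -9))*(2*16) = (53*(-8))*(2*16) = -424*32 = -13568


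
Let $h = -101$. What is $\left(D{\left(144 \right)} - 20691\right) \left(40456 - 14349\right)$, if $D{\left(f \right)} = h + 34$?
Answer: $-541929106$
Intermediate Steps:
$D{\left(f \right)} = -67$ ($D{\left(f \right)} = -101 + 34 = -67$)
$\left(D{\left(144 \right)} - 20691\right) \left(40456 - 14349\right) = \left(-67 - 20691\right) \left(40456 - 14349\right) = \left(-20758\right) 26107 = -541929106$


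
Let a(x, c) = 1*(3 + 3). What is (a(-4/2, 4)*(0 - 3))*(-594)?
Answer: 10692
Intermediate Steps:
a(x, c) = 6 (a(x, c) = 1*6 = 6)
(a(-4/2, 4)*(0 - 3))*(-594) = (6*(0 - 3))*(-594) = (6*(-3))*(-594) = -18*(-594) = 10692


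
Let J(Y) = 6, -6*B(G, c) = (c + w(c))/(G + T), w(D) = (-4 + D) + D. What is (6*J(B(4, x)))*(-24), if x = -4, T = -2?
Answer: -864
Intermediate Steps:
w(D) = -4 + 2*D
B(G, c) = -(-4 + 3*c)/(6*(-2 + G)) (B(G, c) = -(c + (-4 + 2*c))/(6*(G - 2)) = -(-4 + 3*c)/(6*(-2 + G)))
(6*J(B(4, x)))*(-24) = (6*6)*(-24) = 36*(-24) = -864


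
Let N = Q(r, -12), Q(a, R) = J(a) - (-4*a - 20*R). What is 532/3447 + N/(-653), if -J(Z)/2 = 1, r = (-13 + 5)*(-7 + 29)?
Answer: 3608258/2250891 ≈ 1.6030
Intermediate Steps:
r = -176 (r = -8*22 = -176)
J(Z) = -2 (J(Z) = -2*1 = -2)
Q(a, R) = -2 + 4*a + 20*R (Q(a, R) = -2 - (-4*a - 20*R) = -2 - (-20*R - 4*a) = -2 + (4*a + 20*R) = -2 + 4*a + 20*R)
N = -946 (N = -2 + 4*(-176) + 20*(-12) = -2 - 704 - 240 = -946)
532/3447 + N/(-653) = 532/3447 - 946/(-653) = 532*(1/3447) - 946*(-1/653) = 532/3447 + 946/653 = 3608258/2250891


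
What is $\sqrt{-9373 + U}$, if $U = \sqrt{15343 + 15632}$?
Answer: $\sqrt{-9373 + 5 \sqrt{1239}} \approx 95.901 i$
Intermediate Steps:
$U = 5 \sqrt{1239}$ ($U = \sqrt{30975} = 5 \sqrt{1239} \approx 176.0$)
$\sqrt{-9373 + U} = \sqrt{-9373 + 5 \sqrt{1239}}$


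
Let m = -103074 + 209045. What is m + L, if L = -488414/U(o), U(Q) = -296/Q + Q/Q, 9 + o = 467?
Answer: -103263155/81 ≈ -1.2749e+6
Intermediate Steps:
m = 105971
o = 458 (o = -9 + 467 = 458)
U(Q) = 1 - 296/Q (U(Q) = -296/Q + 1 = 1 - 296/Q)
L = -111846806/81 (L = -488414*458/(-296 + 458) = -488414/((1/458)*162) = -488414/81/229 = -488414*229/81 = -111846806/81 ≈ -1.3808e+6)
m + L = 105971 - 111846806/81 = -103263155/81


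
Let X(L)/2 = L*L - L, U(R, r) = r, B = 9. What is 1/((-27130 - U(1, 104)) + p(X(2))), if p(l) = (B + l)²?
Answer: -1/27065 ≈ -3.6948e-5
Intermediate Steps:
X(L) = -2*L + 2*L² (X(L) = 2*(L*L - L) = 2*(L² - L) = -2*L + 2*L²)
p(l) = (9 + l)²
1/((-27130 - U(1, 104)) + p(X(2))) = 1/((-27130 - 1*104) + (9 + 2*2*(-1 + 2))²) = 1/((-27130 - 104) + (9 + 2*2*1)²) = 1/(-27234 + (9 + 4)²) = 1/(-27234 + 13²) = 1/(-27234 + 169) = 1/(-27065) = -1/27065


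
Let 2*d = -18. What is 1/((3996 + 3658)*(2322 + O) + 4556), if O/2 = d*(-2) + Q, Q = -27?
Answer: 1/17639372 ≈ 5.6691e-8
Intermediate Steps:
d = -9 (d = (½)*(-18) = -9)
O = -18 (O = 2*(-9*(-2) - 27) = 2*(18 - 27) = 2*(-9) = -18)
1/((3996 + 3658)*(2322 + O) + 4556) = 1/((3996 + 3658)*(2322 - 18) + 4556) = 1/(7654*2304 + 4556) = 1/(17634816 + 4556) = 1/17639372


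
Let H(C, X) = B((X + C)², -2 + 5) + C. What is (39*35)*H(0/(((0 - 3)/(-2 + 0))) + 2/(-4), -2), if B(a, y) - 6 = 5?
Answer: 28665/2 ≈ 14333.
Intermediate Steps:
B(a, y) = 11 (B(a, y) = 6 + 5 = 11)
H(C, X) = 11 + C
(39*35)*H(0/(((0 - 3)/(-2 + 0))) + 2/(-4), -2) = (39*35)*(11 + (0/(((0 - 3)/(-2 + 0))) + 2/(-4))) = 1365*(11 + (0/((-3/(-2))) + 2*(-¼))) = 1365*(11 + (0/((-3*(-½))) - ½)) = 1365*(11 + (0/(3/2) - ½)) = 1365*(11 + (0*(⅔) - ½)) = 1365*(11 + (0 - ½)) = 1365*(11 - ½) = 1365*(21/2) = 28665/2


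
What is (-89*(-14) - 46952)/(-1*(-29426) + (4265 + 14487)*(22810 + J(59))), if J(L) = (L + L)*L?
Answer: -22853/279156985 ≈ -8.1864e-5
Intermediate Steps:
J(L) = 2*L**2 (J(L) = (2*L)*L = 2*L**2)
(-89*(-14) - 46952)/(-1*(-29426) + (4265 + 14487)*(22810 + J(59))) = (-89*(-14) - 46952)/(-1*(-29426) + (4265 + 14487)*(22810 + 2*59**2)) = (1246 - 46952)/(29426 + 18752*(22810 + 2*3481)) = -45706/(29426 + 18752*(22810 + 6962)) = -45706/(29426 + 18752*29772) = -45706/(29426 + 558284544) = -45706/558313970 = -45706*1/558313970 = -22853/279156985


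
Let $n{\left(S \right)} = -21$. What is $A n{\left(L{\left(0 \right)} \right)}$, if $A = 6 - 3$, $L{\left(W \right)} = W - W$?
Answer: $-63$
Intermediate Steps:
$L{\left(W \right)} = 0$
$A = 3$ ($A = 6 - 3 = 3$)
$A n{\left(L{\left(0 \right)} \right)} = 3 \left(-21\right) = -63$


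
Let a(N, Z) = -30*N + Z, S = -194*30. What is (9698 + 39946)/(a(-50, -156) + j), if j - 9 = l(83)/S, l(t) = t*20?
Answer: 3611601/98410 ≈ 36.700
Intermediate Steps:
S = -5820
l(t) = 20*t
a(N, Z) = Z - 30*N
j = 2536/291 (j = 9 + (20*83)/(-5820) = 9 + 1660*(-1/5820) = 9 - 83/291 = 2536/291 ≈ 8.7148)
(9698 + 39946)/(a(-50, -156) + j) = (9698 + 39946)/((-156 - 30*(-50)) + 2536/291) = 49644/((-156 + 1500) + 2536/291) = 49644/(1344 + 2536/291) = 49644/(393640/291) = 49644*(291/393640) = 3611601/98410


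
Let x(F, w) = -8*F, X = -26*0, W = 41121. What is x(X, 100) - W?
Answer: -41121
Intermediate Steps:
X = 0
x(X, 100) - W = -8*0 - 1*41121 = 0 - 41121 = -41121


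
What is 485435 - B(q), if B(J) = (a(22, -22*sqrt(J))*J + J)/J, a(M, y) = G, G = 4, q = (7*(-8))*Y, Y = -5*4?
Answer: 485430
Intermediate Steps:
Y = -20
q = 1120 (q = (7*(-8))*(-20) = -56*(-20) = 1120)
a(M, y) = 4
B(J) = 5 (B(J) = (4*J + J)/J = (5*J)/J = 5)
485435 - B(q) = 485435 - 1*5 = 485435 - 5 = 485430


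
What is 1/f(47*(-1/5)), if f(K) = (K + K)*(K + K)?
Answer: 25/8836 ≈ 0.0028293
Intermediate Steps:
f(K) = 4*K² (f(K) = (2*K)*(2*K) = 4*K²)
1/f(47*(-1/5)) = 1/(4*(47*(-1/5))²) = 1/(4*(47*(-1*⅕))²) = 1/(4*(47*(-⅕))²) = 1/(4*(-47/5)²) = 1/(4*(2209/25)) = 1/(8836/25) = 25/8836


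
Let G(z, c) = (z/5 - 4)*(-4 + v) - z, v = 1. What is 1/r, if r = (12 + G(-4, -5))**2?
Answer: 25/23104 ≈ 0.0010821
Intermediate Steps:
G(z, c) = 12 - 8*z/5 (G(z, c) = (z/5 - 4)*(-4 + 1) - z = (z*(1/5) - 4)*(-3) - z = (z/5 - 4)*(-3) - z = (-4 + z/5)*(-3) - z = (12 - 3*z/5) - z = 12 - 8*z/5)
r = 23104/25 (r = (12 + (12 - 8/5*(-4)))**2 = (12 + (12 + 32/5))**2 = (12 + 92/5)**2 = (152/5)**2 = 23104/25 ≈ 924.16)
1/r = 1/(23104/25) = 25/23104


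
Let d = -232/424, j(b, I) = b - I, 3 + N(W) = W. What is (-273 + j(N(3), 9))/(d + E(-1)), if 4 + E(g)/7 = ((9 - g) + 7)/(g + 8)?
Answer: 2491/102 ≈ 24.422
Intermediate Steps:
N(W) = -3 + W
E(g) = -28 + 7*(16 - g)/(8 + g) (E(g) = -28 + 7*(((9 - g) + 7)/(g + 8)) = -28 + 7*((16 - g)/(8 + g)) = -28 + 7*(16 - g)/(8 + g))
d = -29/53 (d = -232*1/424 = -29/53 ≈ -0.54717)
(-273 + j(N(3), 9))/(d + E(-1)) = (-273 + ((-3 + 3) - 1*9))/(-29/53 + 7*(-16 - 5*(-1))/(8 - 1)) = (-273 + (0 - 9))/(-29/53 + 7*(-16 + 5)/7) = (-273 - 9)/(-29/53 + 7*(⅐)*(-11)) = -282/(-29/53 - 11) = -282/(-612/53) = -282*(-53/612) = 2491/102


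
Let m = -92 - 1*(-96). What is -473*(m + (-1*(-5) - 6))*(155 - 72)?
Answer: -117777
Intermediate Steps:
m = 4 (m = -92 + 96 = 4)
-473*(m + (-1*(-5) - 6))*(155 - 72) = -473*(4 + (-1*(-5) - 6))*(155 - 72) = -473*(4 + (5 - 6))*83 = -473*(4 - 1)*83 = -1419*83 = -473*249 = -117777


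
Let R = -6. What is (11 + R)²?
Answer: 25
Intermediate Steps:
(11 + R)² = (11 - 6)² = 5² = 25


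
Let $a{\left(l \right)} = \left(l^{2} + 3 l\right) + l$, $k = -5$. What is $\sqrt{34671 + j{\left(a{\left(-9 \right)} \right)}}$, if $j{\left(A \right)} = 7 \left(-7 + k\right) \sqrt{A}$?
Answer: $\sqrt{34671 - 252 \sqrt{5}} \approx 184.68$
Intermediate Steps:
$a{\left(l \right)} = l^{2} + 4 l$
$j{\left(A \right)} = - 84 \sqrt{A}$ ($j{\left(A \right)} = 7 \left(-7 - 5\right) \sqrt{A} = 7 \left(-12\right) \sqrt{A} = - 84 \sqrt{A}$)
$\sqrt{34671 + j{\left(a{\left(-9 \right)} \right)}} = \sqrt{34671 - 84 \sqrt{- 9 \left(4 - 9\right)}} = \sqrt{34671 - 84 \sqrt{\left(-9\right) \left(-5\right)}} = \sqrt{34671 - 84 \sqrt{45}} = \sqrt{34671 - 84 \cdot 3 \sqrt{5}} = \sqrt{34671 - 252 \sqrt{5}}$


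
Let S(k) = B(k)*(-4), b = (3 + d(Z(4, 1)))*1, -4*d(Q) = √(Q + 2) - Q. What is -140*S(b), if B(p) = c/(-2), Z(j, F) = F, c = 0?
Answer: 0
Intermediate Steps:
B(p) = 0 (B(p) = 0/(-2) = 0*(-½) = 0)
d(Q) = -√(2 + Q)/4 + Q/4 (d(Q) = -(√(Q + 2) - Q)/4 = -(√(2 + Q) - Q)/4 = -√(2 + Q)/4 + Q/4)
b = 13/4 - √3/4 (b = (3 + (-√(2 + 1)/4 + (¼)*1))*1 = (3 + (-√3/4 + ¼))*1 = (3 + (¼ - √3/4))*1 = (13/4 - √3/4)*1 = 13/4 - √3/4 ≈ 2.8170)
S(k) = 0 (S(k) = 0*(-4) = 0)
-140*S(b) = -140*0 = 0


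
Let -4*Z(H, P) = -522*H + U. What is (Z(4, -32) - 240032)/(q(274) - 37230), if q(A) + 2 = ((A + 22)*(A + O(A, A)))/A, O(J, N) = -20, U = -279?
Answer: 131213257/20252768 ≈ 6.4788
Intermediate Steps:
Z(H, P) = 279/4 + 261*H/2 (Z(H, P) = -(-522*H - 279)/4 = -(-279 - 522*H)/4 = 279/4 + 261*H/2)
q(A) = -2 + (-20 + A)*(22 + A)/A (q(A) = -2 + ((A + 22)*(A - 20))/A = -2 + ((22 + A)*(-20 + A))/A = -2 + ((-20 + A)*(22 + A))/A = -2 + (-20 + A)*(22 + A)/A)
(Z(4, -32) - 240032)/(q(274) - 37230) = ((279/4 + (261/2)*4) - 240032)/((274 - 440/274) - 37230) = ((279/4 + 522) - 240032)/((274 - 440*1/274) - 37230) = (2367/4 - 240032)/((274 - 220/137) - 37230) = -957761/(4*(37318/137 - 37230)) = -957761/(4*(-5063192/137)) = -957761/4*(-137/5063192) = 131213257/20252768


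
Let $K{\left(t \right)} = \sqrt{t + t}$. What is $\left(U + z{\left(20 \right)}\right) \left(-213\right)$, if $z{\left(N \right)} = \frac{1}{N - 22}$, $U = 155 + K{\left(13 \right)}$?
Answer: $- \frac{65817}{2} - 213 \sqrt{26} \approx -33995.0$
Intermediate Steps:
$K{\left(t \right)} = \sqrt{2} \sqrt{t}$ ($K{\left(t \right)} = \sqrt{2 t} = \sqrt{2} \sqrt{t}$)
$U = 155 + \sqrt{26}$ ($U = 155 + \sqrt{2} \sqrt{13} = 155 + \sqrt{26} \approx 160.1$)
$z{\left(N \right)} = \frac{1}{-22 + N}$
$\left(U + z{\left(20 \right)}\right) \left(-213\right) = \left(\left(155 + \sqrt{26}\right) + \frac{1}{-22 + 20}\right) \left(-213\right) = \left(\left(155 + \sqrt{26}\right) + \frac{1}{-2}\right) \left(-213\right) = \left(\left(155 + \sqrt{26}\right) - \frac{1}{2}\right) \left(-213\right) = \left(\frac{309}{2} + \sqrt{26}\right) \left(-213\right) = - \frac{65817}{2} - 213 \sqrt{26}$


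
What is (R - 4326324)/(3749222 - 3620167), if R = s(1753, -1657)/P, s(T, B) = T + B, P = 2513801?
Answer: -10875517597428/324418588055 ≈ -33.523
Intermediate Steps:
s(T, B) = B + T
R = 96/2513801 (R = (-1657 + 1753)/2513801 = 96*(1/2513801) = 96/2513801 ≈ 3.8189e-5)
(R - 4326324)/(3749222 - 3620167) = (96/2513801 - 4326324)/(3749222 - 3620167) = -10875517597428/2513801/129055 = -10875517597428/2513801*1/129055 = -10875517597428/324418588055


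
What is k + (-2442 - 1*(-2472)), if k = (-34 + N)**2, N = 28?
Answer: 66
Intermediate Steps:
k = 36 (k = (-34 + 28)**2 = (-6)**2 = 36)
k + (-2442 - 1*(-2472)) = 36 + (-2442 - 1*(-2472)) = 36 + (-2442 + 2472) = 36 + 30 = 66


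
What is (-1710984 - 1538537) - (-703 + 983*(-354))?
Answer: -2900836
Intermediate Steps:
(-1710984 - 1538537) - (-703 + 983*(-354)) = -3249521 - (-703 - 347982) = -3249521 - 1*(-348685) = -3249521 + 348685 = -2900836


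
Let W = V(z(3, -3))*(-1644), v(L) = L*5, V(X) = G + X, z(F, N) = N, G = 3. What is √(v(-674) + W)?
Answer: I*√3370 ≈ 58.052*I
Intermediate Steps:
V(X) = 3 + X
v(L) = 5*L
W = 0 (W = (3 - 3)*(-1644) = 0*(-1644) = 0)
√(v(-674) + W) = √(5*(-674) + 0) = √(-3370 + 0) = √(-3370) = I*√3370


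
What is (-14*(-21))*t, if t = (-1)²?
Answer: 294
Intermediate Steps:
t = 1
(-14*(-21))*t = -14*(-21)*1 = 294*1 = 294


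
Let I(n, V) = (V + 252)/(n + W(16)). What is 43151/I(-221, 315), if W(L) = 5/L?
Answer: -50788727/3024 ≈ -16795.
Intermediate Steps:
I(n, V) = (252 + V)/(5/16 + n) (I(n, V) = (V + 252)/(n + 5/16) = (252 + V)/(n + 5*(1/16)) = (252 + V)/(n + 5/16) = (252 + V)/(5/16 + n))
43151/I(-221, 315) = 43151/((16*(252 + 315)/(5 + 16*(-221)))) = 43151/((16*567/(5 - 3536))) = 43151/((16*567/(-3531))) = 43151/((16*(-1/3531)*567)) = 43151/(-3024/1177) = 43151*(-1177/3024) = -50788727/3024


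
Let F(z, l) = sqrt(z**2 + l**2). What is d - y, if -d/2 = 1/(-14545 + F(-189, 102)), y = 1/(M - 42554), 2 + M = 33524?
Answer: 23712589/95518322440 + 3*sqrt(205)/21151090 ≈ 0.00025028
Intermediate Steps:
M = 33522 (M = -2 + 33524 = 33522)
F(z, l) = sqrt(l**2 + z**2)
y = -1/9032 (y = 1/(33522 - 42554) = 1/(-9032) = -1/9032 ≈ -0.00011072)
d = -2/(-14545 + 15*sqrt(205)) (d = -2/(-14545 + sqrt(102**2 + (-189)**2)) = -2/(-14545 + sqrt(10404 + 35721)) = -2/(-14545 + sqrt(46125)) = -2/(-14545 + 15*sqrt(205)) ≈ 0.00013956)
d - y = (2909/21151090 + 3*sqrt(205)/21151090) - 1*(-1/9032) = (2909/21151090 + 3*sqrt(205)/21151090) + 1/9032 = 23712589/95518322440 + 3*sqrt(205)/21151090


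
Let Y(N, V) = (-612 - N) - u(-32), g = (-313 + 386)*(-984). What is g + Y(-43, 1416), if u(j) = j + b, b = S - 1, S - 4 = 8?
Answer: -72380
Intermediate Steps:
S = 12 (S = 4 + 8 = 12)
b = 11 (b = 12 - 1 = 11)
u(j) = 11 + j (u(j) = j + 11 = 11 + j)
g = -71832 (g = 73*(-984) = -71832)
Y(N, V) = -591 - N (Y(N, V) = (-612 - N) - (11 - 32) = (-612 - N) - 1*(-21) = (-612 - N) + 21 = -591 - N)
g + Y(-43, 1416) = -71832 + (-591 - 1*(-43)) = -71832 + (-591 + 43) = -71832 - 548 = -72380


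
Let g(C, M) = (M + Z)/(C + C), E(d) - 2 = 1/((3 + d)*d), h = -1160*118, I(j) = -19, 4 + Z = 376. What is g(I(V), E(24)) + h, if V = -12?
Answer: -3370775473/24624 ≈ -1.3689e+5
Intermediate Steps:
Z = 372 (Z = -4 + 376 = 372)
h = -136880
E(d) = 2 + 1/(d*(3 + d)) (E(d) = 2 + 1/((3 + d)*d) = 2 + 1/(d*(3 + d)))
g(C, M) = (372 + M)/(2*C) (g(C, M) = (M + 372)/(C + C) = (372 + M)/((2*C)) = (372 + M)*(1/(2*C)) = (372 + M)/(2*C))
g(I(V), E(24)) + h = (1/2)*(372 + (1 + 2*24**2 + 6*24)/(24*(3 + 24)))/(-19) - 136880 = (1/2)*(-1/19)*(372 + (1/24)*(1 + 2*576 + 144)/27) - 136880 = (1/2)*(-1/19)*(372 + (1/24)*(1/27)*(1 + 1152 + 144)) - 136880 = (1/2)*(-1/19)*(372 + (1/24)*(1/27)*1297) - 136880 = (1/2)*(-1/19)*(372 + 1297/648) - 136880 = (1/2)*(-1/19)*(242353/648) - 136880 = -242353/24624 - 136880 = -3370775473/24624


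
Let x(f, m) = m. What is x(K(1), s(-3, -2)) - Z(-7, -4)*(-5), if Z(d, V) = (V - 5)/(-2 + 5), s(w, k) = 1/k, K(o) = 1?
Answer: -31/2 ≈ -15.500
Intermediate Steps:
s(w, k) = 1/k
Z(d, V) = -5/3 + V/3 (Z(d, V) = (-5 + V)/3 = (-5 + V)*(1/3) = -5/3 + V/3)
x(K(1), s(-3, -2)) - Z(-7, -4)*(-5) = 1/(-2) - (-5/3 + (1/3)*(-4))*(-5) = -1/2 - (-5/3 - 4/3)*(-5) = -1/2 - 1*(-3)*(-5) = -1/2 + 3*(-5) = -1/2 - 15 = -31/2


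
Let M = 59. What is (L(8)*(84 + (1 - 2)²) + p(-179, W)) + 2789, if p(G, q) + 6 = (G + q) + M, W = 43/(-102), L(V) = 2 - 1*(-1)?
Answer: 297593/102 ≈ 2917.6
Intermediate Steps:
L(V) = 3 (L(V) = 2 + 1 = 3)
W = -43/102 (W = 43*(-1/102) = -43/102 ≈ -0.42157)
p(G, q) = 53 + G + q (p(G, q) = -6 + ((G + q) + 59) = -6 + (59 + G + q) = 53 + G + q)
(L(8)*(84 + (1 - 2)²) + p(-179, W)) + 2789 = (3*(84 + (1 - 2)²) + (53 - 179 - 43/102)) + 2789 = (3*(84 + (-1)²) - 12895/102) + 2789 = (3*(84 + 1) - 12895/102) + 2789 = (3*85 - 12895/102) + 2789 = (255 - 12895/102) + 2789 = 13115/102 + 2789 = 297593/102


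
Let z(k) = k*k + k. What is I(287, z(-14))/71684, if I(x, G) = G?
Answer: 91/35842 ≈ 0.0025389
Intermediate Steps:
z(k) = k + k² (z(k) = k² + k = k + k²)
I(287, z(-14))/71684 = -14*(1 - 14)/71684 = -14*(-13)*(1/71684) = 182*(1/71684) = 91/35842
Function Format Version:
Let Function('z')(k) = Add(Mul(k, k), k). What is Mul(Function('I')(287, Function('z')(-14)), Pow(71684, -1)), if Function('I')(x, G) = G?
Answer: Rational(91, 35842) ≈ 0.0025389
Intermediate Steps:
Function('z')(k) = Add(k, Pow(k, 2)) (Function('z')(k) = Add(Pow(k, 2), k) = Add(k, Pow(k, 2)))
Mul(Function('I')(287, Function('z')(-14)), Pow(71684, -1)) = Mul(Mul(-14, Add(1, -14)), Pow(71684, -1)) = Mul(Mul(-14, -13), Rational(1, 71684)) = Mul(182, Rational(1, 71684)) = Rational(91, 35842)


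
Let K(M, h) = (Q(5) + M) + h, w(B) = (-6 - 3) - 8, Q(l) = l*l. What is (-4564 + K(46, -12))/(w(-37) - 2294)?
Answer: 4505/2311 ≈ 1.9494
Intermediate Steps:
Q(l) = l**2
w(B) = -17 (w(B) = -9 - 8 = -17)
K(M, h) = 25 + M + h (K(M, h) = (5**2 + M) + h = (25 + M) + h = 25 + M + h)
(-4564 + K(46, -12))/(w(-37) - 2294) = (-4564 + (25 + 46 - 12))/(-17 - 2294) = (-4564 + 59)/(-2311) = -4505*(-1/2311) = 4505/2311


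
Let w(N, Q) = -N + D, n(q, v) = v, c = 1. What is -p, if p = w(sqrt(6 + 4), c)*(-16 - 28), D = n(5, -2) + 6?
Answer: 176 - 44*sqrt(10) ≈ 36.860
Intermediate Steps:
D = 4 (D = -2 + 6 = 4)
w(N, Q) = 4 - N (w(N, Q) = -N + 4 = 4 - N)
p = -176 + 44*sqrt(10) (p = (4 - sqrt(6 + 4))*(-16 - 28) = (4 - sqrt(10))*(-44) = -176 + 44*sqrt(10) ≈ -36.860)
-p = -(-176 + 44*sqrt(10)) = 176 - 44*sqrt(10)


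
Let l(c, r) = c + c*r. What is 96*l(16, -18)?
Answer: -26112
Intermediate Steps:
96*l(16, -18) = 96*(16*(1 - 18)) = 96*(16*(-17)) = 96*(-272) = -26112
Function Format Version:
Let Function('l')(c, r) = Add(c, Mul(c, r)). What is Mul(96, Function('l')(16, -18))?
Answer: -26112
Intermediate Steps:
Mul(96, Function('l')(16, -18)) = Mul(96, Mul(16, Add(1, -18))) = Mul(96, Mul(16, -17)) = Mul(96, -272) = -26112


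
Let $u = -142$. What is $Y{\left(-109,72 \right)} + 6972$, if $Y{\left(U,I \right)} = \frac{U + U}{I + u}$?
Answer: $\frac{244129}{35} \approx 6975.1$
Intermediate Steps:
$Y{\left(U,I \right)} = \frac{2 U}{-142 + I}$ ($Y{\left(U,I \right)} = \frac{U + U}{I - 142} = \frac{2 U}{-142 + I}$)
$Y{\left(-109,72 \right)} + 6972 = 2 \left(-109\right) \frac{1}{-142 + 72} + 6972 = 2 \left(-109\right) \frac{1}{-70} + 6972 = 2 \left(-109\right) \left(- \frac{1}{70}\right) + 6972 = \frac{109}{35} + 6972 = \frac{244129}{35}$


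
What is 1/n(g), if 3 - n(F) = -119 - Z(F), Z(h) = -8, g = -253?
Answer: 1/114 ≈ 0.0087719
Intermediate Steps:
n(F) = 114 (n(F) = 3 - (-119 - 1*(-8)) = 3 - (-119 + 8) = 3 - 1*(-111) = 3 + 111 = 114)
1/n(g) = 1/114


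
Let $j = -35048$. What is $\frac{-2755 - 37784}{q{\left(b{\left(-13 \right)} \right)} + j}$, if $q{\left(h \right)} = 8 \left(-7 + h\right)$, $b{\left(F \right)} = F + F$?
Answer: $\frac{40539}{35312} \approx 1.148$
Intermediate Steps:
$b{\left(F \right)} = 2 F$
$q{\left(h \right)} = -56 + 8 h$
$\frac{-2755 - 37784}{q{\left(b{\left(-13 \right)} \right)} + j} = \frac{-2755 - 37784}{\left(-56 + 8 \cdot 2 \left(-13\right)\right) - 35048} = - \frac{40539}{\left(-56 + 8 \left(-26\right)\right) - 35048} = - \frac{40539}{\left(-56 - 208\right) - 35048} = - \frac{40539}{-264 - 35048} = - \frac{40539}{-35312} = \left(-40539\right) \left(- \frac{1}{35312}\right) = \frac{40539}{35312}$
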